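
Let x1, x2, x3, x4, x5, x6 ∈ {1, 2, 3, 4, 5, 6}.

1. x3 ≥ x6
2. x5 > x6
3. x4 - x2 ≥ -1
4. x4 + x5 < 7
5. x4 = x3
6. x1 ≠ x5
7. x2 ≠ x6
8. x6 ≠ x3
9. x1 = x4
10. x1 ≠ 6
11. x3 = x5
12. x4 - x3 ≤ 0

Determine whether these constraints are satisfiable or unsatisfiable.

From constraints 5, 9, and 11, x1 = x4 = x3 = x5, so x1 = x5. But constraint 6 says x1 ≠ x5. Contradiction.

Unsatisfiable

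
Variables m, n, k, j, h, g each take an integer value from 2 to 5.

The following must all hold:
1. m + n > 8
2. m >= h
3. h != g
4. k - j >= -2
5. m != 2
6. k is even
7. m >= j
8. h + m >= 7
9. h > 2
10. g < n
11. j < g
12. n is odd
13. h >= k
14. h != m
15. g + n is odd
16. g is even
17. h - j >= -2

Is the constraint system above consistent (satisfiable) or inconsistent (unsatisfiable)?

Try m = 4, n = 5, k = 2, j = 3, h = 3, g = 4.
Check constraint 1: m + n = 9; constraint 4: k - j = -1; constraint 8: h + m = 7. The remaining constraints are straightforward to verify.

Satisfiable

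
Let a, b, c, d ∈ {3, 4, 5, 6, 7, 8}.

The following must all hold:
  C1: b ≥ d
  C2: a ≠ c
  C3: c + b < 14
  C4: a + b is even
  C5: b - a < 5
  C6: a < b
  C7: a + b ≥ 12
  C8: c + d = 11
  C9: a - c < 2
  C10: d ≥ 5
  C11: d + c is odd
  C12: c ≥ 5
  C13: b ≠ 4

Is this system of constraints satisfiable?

Take a = 6, b = 8, c = 5, d = 6. Then constraint 3: c + b = 13; constraint 5: b - a = 2, and every other listed constraint is also met.

Satisfiable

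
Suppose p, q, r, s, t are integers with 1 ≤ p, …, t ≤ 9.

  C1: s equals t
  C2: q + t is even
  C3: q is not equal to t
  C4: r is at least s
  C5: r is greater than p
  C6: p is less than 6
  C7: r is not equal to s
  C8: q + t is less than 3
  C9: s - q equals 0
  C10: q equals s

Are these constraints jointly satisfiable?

Unsatisfiable

From constraints 1 and 10, q = s = t, so q = t. But constraint 3 says q ≠ t. Contradiction.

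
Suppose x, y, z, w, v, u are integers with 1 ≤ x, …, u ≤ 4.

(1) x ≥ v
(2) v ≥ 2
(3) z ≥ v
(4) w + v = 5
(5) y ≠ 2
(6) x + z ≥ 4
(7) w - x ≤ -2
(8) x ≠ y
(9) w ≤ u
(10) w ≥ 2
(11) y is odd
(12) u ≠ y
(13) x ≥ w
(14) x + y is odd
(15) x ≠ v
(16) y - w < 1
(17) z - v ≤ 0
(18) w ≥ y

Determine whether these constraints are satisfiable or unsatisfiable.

Satisfiable

Setting (x, y, z, w, v, u) = (4, 1, 3, 2, 3, 3) satisfies everything: constraint 4: w + v = 5; constraint 6: x + z = 7, and the others follow.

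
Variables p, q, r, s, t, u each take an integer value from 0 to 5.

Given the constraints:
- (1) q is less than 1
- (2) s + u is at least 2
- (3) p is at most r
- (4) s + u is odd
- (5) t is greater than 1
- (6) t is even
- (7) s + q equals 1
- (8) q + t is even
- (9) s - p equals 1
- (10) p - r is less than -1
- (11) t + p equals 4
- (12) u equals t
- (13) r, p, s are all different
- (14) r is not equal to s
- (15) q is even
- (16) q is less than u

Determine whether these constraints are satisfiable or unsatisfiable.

Satisfiable

Setting (p, q, r, s, t, u) = (0, 0, 2, 1, 4, 4) satisfies everything: constraint 2: s + u = 5; constraint 7: s + q = 1, and the others follow.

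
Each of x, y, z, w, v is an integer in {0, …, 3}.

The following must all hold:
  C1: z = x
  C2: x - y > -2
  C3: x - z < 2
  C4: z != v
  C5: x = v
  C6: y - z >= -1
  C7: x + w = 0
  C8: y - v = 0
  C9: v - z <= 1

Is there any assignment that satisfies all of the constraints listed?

From constraints 1 and 5, z = x = v, so z = v. But constraint 4 says z ≠ v. Contradiction.

Unsatisfiable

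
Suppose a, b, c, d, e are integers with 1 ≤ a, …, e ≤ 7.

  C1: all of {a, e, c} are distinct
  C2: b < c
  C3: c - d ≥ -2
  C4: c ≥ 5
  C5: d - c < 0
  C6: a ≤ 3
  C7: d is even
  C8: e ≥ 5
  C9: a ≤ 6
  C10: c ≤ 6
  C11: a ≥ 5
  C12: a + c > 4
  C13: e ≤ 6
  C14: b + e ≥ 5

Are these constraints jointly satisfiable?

Constraints 4, 8, 9, 10, 11, and 13 confine each of a, e, c to the 2 values {5, 6}.
Constraint 1 requires all 3 of them to be distinct, but only 2 values are available — impossible by the pigeonhole principle.

Unsatisfiable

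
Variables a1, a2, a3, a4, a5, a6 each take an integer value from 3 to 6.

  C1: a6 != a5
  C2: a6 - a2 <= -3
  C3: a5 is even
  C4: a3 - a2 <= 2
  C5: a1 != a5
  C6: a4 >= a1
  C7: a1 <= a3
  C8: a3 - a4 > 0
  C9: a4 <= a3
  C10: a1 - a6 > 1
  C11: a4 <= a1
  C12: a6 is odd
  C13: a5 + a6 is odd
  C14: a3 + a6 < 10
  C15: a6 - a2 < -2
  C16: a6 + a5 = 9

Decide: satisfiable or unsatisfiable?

The assignment a1 = 5, a2 = 6, a3 = 6, a4 = 5, a5 = 6, a6 = 3 works:
  constraint 2 holds since a6 - a2 = -3.
  constraint 4 holds since a3 - a2 = 0.
The rest check out directly.

Satisfiable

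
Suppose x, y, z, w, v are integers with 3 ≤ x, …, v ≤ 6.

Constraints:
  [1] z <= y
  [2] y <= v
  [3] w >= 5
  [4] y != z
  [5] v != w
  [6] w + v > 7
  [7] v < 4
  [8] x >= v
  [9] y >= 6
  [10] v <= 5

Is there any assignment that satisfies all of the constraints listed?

From constraints 2 and 9: v ≥ y and y ≥ 6, so v ≥ 6. From constraint 10: v ≤ 5. But 5 < 6, so no value of v works.

Unsatisfiable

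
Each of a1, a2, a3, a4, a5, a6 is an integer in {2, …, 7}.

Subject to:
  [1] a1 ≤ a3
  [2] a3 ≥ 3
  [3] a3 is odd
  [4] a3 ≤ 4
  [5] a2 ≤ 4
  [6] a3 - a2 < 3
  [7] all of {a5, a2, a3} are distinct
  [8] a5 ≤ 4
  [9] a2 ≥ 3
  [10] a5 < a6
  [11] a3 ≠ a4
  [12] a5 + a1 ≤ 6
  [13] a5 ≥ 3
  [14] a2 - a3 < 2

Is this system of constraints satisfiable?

Unsatisfiable

Constraints 2, 4, 5, 8, 9, and 13 confine each of a5, a2, a3 to the 2 values {3, 4}.
Constraint 7 requires all 3 of them to be distinct, but only 2 values are available — impossible by the pigeonhole principle.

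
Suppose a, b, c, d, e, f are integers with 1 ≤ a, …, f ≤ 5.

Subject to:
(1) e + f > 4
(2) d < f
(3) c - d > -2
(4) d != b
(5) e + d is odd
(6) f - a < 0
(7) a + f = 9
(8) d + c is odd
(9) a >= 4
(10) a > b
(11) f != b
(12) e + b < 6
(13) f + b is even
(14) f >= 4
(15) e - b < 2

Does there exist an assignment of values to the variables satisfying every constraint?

Satisfiable

Take a = 5, b = 2, c = 4, d = 3, e = 2, f = 4. Then constraint 1: e + f = 6; constraint 3: c - d = 1; constraint 6: f - a = -1, and every other listed constraint is also met.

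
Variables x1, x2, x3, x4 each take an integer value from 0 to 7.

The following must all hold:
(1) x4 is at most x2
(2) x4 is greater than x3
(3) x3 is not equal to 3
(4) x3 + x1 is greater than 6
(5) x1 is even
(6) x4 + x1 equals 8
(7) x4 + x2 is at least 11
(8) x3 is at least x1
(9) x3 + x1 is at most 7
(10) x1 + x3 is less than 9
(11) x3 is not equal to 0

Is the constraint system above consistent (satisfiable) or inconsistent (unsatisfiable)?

Try x1 = 2, x2 = 6, x3 = 5, x4 = 6.
Check constraint 4: x3 + x1 = 7; constraint 6: x4 + x1 = 8; constraint 7: x4 + x2 = 12. The remaining constraints are straightforward to verify.

Satisfiable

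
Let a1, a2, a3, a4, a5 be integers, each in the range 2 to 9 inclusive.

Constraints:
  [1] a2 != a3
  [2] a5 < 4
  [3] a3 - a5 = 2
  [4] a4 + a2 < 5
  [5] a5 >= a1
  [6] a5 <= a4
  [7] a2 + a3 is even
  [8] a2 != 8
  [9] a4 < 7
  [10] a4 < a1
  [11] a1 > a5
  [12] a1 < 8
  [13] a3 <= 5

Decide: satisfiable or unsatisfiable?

Constraints 5, 6, and 10 give a1 ≤ a5, a5 ≤ a4, a4 < a1. Chaining: a1 ≤ a5 ≤ a4 < a1, which forces a1 < a1 — impossible.

Unsatisfiable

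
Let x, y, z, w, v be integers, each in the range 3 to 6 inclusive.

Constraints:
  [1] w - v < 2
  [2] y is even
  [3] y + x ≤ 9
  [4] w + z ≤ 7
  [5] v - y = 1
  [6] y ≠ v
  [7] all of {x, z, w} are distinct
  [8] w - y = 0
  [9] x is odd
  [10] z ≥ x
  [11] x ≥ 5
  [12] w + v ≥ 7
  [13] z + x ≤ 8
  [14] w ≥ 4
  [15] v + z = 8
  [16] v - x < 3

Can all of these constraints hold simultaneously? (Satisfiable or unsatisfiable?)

Unsatisfiable

From constraint 14: w ≥ 4. From constraints 10 and 11: z ≥ x ≥ 5. Hence w + z ≥ 9. But constraint 4 requires w + z ≤ 7, and 7 < 9. Contradiction.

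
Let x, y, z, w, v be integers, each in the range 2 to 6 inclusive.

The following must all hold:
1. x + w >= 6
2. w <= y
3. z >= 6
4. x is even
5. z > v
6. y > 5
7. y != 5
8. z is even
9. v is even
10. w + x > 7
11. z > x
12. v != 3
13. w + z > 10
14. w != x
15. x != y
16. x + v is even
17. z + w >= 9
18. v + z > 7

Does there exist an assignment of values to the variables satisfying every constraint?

Try x = 2, y = 6, z = 6, w = 6, v = 2.
Check constraint 1: x + w = 8; constraint 10: w + x = 8. The remaining constraints are straightforward to verify.

Satisfiable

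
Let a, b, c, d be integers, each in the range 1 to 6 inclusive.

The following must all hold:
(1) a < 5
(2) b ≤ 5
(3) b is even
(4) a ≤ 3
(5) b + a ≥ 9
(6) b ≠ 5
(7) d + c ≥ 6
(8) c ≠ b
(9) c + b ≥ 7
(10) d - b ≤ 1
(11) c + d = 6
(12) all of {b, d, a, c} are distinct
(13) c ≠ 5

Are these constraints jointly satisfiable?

Unsatisfiable

From constraint 2: b ≤ 5. From constraint 4: a ≤ 3. Hence b + a ≤ 8. But constraint 5 requires b + a ≥ 9, and 9 > 8. Contradiction.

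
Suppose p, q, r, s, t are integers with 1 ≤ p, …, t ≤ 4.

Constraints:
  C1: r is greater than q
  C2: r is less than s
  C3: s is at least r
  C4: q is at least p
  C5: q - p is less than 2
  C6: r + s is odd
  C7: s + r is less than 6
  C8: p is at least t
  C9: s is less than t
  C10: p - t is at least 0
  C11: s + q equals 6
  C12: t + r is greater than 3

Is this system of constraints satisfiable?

Constraints 1, 2, 4, 8, and 9 give p ≤ q, q < r, r < s, s < t, t ≤ p. Chaining: p ≤ q < r < s < t ≤ p, which forces p < p — impossible.

Unsatisfiable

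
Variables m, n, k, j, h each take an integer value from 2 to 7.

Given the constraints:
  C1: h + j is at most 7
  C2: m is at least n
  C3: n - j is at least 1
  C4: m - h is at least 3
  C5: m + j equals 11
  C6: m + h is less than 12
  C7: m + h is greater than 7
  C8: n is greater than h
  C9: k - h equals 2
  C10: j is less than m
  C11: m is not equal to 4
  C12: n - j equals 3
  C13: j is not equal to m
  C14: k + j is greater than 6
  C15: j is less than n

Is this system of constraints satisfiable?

Satisfiable

Setting (m, n, k, j, h) = (7, 7, 5, 4, 3) satisfies everything: constraint 1: h + j = 7; constraint 3: n - j = 3, and the others follow.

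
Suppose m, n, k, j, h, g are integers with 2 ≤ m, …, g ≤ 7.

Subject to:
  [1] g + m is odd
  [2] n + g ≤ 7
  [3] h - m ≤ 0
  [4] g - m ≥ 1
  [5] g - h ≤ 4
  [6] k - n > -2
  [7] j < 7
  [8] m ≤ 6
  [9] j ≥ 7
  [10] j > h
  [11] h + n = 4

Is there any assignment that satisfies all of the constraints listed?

Unsatisfiable

From constraint 9: j ≥ 7. From constraint 7: j ≤ 6. But 6 < 7, so no value of j works.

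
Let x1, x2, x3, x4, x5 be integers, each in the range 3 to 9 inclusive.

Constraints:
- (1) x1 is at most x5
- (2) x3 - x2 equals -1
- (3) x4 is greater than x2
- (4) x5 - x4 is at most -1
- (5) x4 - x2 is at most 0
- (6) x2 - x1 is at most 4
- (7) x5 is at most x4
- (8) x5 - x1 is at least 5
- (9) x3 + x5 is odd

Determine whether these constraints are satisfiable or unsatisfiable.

Constraints 4, 5, 6, and 8 give x1 − x2 ≥ -4, x2 − x4 ≥ 0, x4 − x5 ≥ 1, x5 − x1 ≥ 5.
Adding all 4 inequalities: the left sides telescope to 0, and the right sides sum to (-4) + 0 + 1 + 5 = 2. So 0 ≥ 2, which is false.

Unsatisfiable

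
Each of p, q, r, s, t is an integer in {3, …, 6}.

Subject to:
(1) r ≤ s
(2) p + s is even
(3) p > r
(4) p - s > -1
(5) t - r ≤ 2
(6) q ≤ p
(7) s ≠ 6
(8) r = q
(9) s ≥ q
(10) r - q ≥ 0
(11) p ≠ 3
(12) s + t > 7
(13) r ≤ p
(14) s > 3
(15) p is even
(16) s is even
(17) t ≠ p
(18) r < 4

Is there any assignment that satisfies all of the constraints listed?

Try p = 6, q = 3, r = 3, s = 4, t = 4.
Check constraint 4: p - s = 2; constraint 5: t - r = 1. The remaining constraints are straightforward to verify.

Satisfiable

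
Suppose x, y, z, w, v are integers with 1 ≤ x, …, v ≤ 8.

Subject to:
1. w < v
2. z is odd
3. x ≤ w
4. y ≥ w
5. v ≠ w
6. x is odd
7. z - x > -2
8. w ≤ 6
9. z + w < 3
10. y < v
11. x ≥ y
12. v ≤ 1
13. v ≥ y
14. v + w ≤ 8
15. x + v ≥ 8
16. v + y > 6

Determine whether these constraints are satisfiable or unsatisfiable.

From constraints 3 and 8: x ≤ w ≤ 6. From constraint 12: v ≤ 1. Hence x + v ≤ 7. But constraint 15 requires x + v ≥ 8, and 8 > 7. Contradiction.

Unsatisfiable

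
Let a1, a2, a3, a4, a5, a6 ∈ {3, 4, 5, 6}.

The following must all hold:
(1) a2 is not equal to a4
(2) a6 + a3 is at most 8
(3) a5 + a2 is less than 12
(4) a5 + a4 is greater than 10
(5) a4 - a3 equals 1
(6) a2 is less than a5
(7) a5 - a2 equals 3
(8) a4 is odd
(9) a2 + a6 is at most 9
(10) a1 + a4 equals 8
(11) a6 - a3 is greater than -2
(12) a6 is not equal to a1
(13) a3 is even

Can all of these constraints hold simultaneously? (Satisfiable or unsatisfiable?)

Satisfiable

Try a1 = 3, a2 = 3, a3 = 4, a4 = 5, a5 = 6, a6 = 4.
Check constraint 2: a6 + a3 = 8; constraint 3: a5 + a2 = 9; constraint 4: a5 + a4 = 11. The remaining constraints are straightforward to verify.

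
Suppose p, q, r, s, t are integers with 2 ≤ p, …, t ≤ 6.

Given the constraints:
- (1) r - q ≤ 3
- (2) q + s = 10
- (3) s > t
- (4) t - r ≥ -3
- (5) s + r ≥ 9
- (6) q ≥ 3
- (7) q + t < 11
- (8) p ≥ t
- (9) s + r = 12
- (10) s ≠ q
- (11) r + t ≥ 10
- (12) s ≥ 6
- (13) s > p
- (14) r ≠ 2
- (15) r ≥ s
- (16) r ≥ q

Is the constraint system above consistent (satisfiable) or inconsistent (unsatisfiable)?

Satisfiable

One satisfying assignment is p = 4, q = 4, r = 6, s = 6, t = 4.
For the less obvious constraints — constraint 1: r - q = 2; constraint 2: q + s = 10 — and the others hold by inspection.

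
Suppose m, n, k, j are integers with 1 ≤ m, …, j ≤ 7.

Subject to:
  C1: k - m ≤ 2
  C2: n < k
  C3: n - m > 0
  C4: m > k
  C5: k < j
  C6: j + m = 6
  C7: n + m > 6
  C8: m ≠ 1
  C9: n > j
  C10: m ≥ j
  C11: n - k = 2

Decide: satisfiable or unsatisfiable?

Constraints 2, 3, 5, and 10 give m < n, n < k, k < j, j ≤ m. Chaining: m < n < k < j ≤ m, which forces m < m — impossible.

Unsatisfiable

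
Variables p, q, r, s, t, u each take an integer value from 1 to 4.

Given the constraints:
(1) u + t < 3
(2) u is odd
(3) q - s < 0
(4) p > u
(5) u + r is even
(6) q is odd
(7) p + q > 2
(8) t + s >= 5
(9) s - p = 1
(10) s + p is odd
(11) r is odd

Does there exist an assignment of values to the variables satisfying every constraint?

Satisfiable

One satisfying assignment is p = 3, q = 1, r = 1, s = 4, t = 1, u = 1.
For the less obvious constraints — constraint 1: u + t = 2; constraint 3: q - s = -3 — and the others hold by inspection.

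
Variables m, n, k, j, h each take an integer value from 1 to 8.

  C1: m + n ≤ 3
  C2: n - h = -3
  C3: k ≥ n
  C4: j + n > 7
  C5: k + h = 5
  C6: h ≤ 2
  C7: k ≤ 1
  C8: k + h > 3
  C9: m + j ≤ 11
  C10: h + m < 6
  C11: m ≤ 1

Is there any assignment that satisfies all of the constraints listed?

Unsatisfiable

From constraint 7: k ≤ 1. From constraint 6: h ≤ 2. Hence k + h ≤ 3. But constraint 5 requires k + h = 5, and 5 > 3. Contradiction.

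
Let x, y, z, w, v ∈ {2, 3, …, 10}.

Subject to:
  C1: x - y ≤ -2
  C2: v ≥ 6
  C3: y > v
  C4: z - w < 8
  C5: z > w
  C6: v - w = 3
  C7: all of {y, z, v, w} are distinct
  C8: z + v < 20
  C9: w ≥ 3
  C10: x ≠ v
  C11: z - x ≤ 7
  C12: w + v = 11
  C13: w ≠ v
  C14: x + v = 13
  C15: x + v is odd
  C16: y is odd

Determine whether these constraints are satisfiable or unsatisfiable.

Satisfiable

The assignment x = 6, y = 9, z = 10, w = 4, v = 7 works:
  constraint 1 holds since x - y = -3.
  constraint 4 holds since z - w = 6.
  constraint 6 holds since v - w = 3.
The rest check out directly.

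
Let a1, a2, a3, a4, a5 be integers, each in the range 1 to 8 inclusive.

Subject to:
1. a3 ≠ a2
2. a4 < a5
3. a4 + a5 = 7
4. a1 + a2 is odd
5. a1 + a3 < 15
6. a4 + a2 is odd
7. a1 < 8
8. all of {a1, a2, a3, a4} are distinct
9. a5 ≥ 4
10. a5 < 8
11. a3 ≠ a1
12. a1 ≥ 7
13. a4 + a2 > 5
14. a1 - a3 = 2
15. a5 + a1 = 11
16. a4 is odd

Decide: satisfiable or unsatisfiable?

One satisfying assignment is a1 = 7, a2 = 4, a3 = 5, a4 = 3, a5 = 4.
For the less obvious constraints — constraint 3: a4 + a5 = 7; constraint 5: a1 + a3 = 12; constraint 13: a4 + a2 = 7 — and the others hold by inspection.

Satisfiable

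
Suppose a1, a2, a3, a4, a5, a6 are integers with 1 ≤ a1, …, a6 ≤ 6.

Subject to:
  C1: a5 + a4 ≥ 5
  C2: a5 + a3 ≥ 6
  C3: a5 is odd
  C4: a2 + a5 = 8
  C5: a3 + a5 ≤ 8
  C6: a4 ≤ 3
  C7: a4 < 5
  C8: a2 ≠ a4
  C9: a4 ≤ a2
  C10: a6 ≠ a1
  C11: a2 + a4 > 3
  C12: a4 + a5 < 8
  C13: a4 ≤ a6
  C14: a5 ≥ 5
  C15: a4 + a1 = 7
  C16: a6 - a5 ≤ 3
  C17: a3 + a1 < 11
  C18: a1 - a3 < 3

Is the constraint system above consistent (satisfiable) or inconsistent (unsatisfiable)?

Satisfiable

One satisfying assignment is a1 = 5, a2 = 3, a3 = 3, a4 = 2, a5 = 5, a6 = 6.
For the less obvious constraints — constraint 1: a5 + a4 = 7; constraint 2: a5 + a3 = 8 — and the others hold by inspection.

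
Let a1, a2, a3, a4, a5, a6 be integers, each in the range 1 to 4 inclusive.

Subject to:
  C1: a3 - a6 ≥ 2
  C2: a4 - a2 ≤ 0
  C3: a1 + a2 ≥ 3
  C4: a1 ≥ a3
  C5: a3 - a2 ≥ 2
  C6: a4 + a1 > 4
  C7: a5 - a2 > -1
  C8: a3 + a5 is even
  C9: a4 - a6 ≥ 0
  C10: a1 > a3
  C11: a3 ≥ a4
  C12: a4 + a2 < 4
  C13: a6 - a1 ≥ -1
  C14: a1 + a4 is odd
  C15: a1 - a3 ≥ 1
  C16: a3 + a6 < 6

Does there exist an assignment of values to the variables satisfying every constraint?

Constraints 2, 5, 9, 13, and 15 give a1 − a3 ≥ 1, a3 − a2 ≥ 2, a2 − a4 ≥ 0, a4 − a6 ≥ 0, a6 − a1 ≥ -1.
Adding all 5 inequalities: the left sides telescope to 0, and the right sides sum to 1 + 2 + 0 + 0 + (-1) = 2. So 0 ≥ 2, which is false.

Unsatisfiable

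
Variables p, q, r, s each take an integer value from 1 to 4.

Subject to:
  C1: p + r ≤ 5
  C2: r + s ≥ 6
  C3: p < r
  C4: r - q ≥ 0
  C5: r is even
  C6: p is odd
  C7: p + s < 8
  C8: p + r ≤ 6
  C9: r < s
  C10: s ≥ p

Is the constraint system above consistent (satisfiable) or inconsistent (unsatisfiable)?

Satisfiable

Setting (p, q, r, s) = (1, 2, 2, 4) satisfies everything: constraint 1: p + r = 3; constraint 2: r + s = 6, and the others follow.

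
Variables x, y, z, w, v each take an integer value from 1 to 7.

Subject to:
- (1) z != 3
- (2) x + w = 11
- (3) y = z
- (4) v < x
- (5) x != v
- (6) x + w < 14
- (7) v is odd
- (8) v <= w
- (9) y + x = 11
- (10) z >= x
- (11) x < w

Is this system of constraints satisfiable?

Satisfiable

Setting (x, y, z, w, v) = (4, 7, 7, 7, 1) satisfies everything: constraint 2: x + w = 11; constraint 6: x + w = 11; constraint 9: y + x = 11, and the others follow.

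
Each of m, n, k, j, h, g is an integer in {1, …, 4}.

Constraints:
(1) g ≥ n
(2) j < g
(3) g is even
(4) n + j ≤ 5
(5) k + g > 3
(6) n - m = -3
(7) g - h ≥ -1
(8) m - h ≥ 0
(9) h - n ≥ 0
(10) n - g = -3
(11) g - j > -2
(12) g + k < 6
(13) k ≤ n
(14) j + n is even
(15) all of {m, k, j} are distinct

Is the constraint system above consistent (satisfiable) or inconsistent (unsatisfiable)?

Satisfiable

Try m = 4, n = 1, k = 1, j = 3, h = 2, g = 4.
Check constraint 4: n + j = 4; constraint 5: k + g = 5; constraint 6: n - m = -3. The remaining constraints are straightforward to verify.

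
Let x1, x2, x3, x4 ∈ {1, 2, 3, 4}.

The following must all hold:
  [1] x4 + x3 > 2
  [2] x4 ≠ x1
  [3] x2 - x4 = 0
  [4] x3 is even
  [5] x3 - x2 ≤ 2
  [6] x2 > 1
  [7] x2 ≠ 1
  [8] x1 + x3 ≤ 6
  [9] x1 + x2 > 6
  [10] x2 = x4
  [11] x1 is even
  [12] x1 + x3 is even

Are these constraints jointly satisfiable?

Satisfiable

Try x1 = 4, x2 = 3, x3 = 2, x4 = 3.
Check constraint 1: x4 + x3 = 5; constraint 3: x2 - x4 = 0; constraint 5: x3 - x2 = -1. The remaining constraints are straightforward to verify.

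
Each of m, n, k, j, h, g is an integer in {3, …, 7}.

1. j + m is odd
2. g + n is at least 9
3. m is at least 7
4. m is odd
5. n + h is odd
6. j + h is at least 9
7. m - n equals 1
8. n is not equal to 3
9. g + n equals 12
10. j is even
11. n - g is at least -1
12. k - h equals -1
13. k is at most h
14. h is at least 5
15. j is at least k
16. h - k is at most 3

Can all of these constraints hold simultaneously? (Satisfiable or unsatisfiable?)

Take m = 7, n = 6, k = 4, j = 6, h = 5, g = 6. Then constraint 2: g + n = 12; constraint 6: j + h = 11; constraint 7: m - n = 1, and every other listed constraint is also met.

Satisfiable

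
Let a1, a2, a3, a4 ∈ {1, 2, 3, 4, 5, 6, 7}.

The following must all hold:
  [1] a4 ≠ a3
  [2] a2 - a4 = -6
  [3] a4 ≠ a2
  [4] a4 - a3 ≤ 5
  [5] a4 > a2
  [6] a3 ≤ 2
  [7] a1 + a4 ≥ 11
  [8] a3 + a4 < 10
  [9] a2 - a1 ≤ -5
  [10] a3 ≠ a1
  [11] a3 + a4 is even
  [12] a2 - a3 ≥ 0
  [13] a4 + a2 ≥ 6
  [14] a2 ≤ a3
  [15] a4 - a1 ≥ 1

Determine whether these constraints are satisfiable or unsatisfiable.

Constraints 4, 9, 12, and 15 give a1 − a2 ≥ 5, a2 − a3 ≥ 0, a3 − a4 ≥ -5, a4 − a1 ≥ 1.
Adding all 4 inequalities: the left sides telescope to 0, and the right sides sum to 5 + 0 + (-5) + 1 = 1. So 0 ≥ 1, which is false.

Unsatisfiable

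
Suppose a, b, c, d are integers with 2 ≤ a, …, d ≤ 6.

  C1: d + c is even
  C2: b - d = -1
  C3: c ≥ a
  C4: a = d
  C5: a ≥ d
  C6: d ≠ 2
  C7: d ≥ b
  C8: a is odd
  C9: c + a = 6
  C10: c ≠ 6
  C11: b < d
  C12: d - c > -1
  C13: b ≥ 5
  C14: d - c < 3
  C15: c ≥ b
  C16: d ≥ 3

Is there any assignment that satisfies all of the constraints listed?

From constraints 13 and 15: c ≥ b ≥ 5. From constraints 5 and 16: a ≥ d ≥ 3. Hence c + a ≥ 8. But constraint 9 requires c + a = 6, and 6 < 8. Contradiction.

Unsatisfiable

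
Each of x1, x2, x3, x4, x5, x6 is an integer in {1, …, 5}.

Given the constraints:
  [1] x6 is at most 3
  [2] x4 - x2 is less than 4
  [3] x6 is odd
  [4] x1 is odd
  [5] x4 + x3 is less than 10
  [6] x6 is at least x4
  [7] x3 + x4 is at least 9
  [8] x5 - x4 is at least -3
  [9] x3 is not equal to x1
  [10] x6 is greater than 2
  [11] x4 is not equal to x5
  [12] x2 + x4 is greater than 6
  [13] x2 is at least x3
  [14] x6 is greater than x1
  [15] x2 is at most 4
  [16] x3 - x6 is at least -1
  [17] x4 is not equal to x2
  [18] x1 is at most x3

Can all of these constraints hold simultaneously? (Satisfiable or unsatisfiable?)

Unsatisfiable

From constraints 13 and 15: x3 ≤ x2 ≤ 4. From constraints 1 and 6: x4 ≤ x6 ≤ 3. Hence x3 + x4 ≤ 7. But constraint 7 requires x3 + x4 ≥ 9, and 9 > 7. Contradiction.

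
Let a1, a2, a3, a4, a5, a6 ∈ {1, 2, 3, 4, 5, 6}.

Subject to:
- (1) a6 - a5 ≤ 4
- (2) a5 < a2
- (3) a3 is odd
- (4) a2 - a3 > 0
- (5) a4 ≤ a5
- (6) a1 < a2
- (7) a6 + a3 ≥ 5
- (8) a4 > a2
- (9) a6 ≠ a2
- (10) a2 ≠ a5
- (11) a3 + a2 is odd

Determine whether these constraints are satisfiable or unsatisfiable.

Constraints 2, 5, and 8 give a2 < a4, a4 ≤ a5, a5 < a2. Chaining: a2 < a4 ≤ a5 < a2, which forces a2 < a2 — impossible.

Unsatisfiable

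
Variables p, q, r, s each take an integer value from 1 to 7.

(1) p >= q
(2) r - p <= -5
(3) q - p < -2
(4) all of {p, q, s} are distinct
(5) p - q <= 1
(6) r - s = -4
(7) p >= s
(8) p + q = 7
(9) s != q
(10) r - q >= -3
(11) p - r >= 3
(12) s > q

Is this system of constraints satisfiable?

Constraints 2, 5, and 10 give q − p ≥ -1, p − r ≥ 5, r − q ≥ -3.
Adding all 3 inequalities: the left sides telescope to 0, and the right sides sum to (-1) + 5 + (-3) = 1. So 0 ≥ 1, which is false.

Unsatisfiable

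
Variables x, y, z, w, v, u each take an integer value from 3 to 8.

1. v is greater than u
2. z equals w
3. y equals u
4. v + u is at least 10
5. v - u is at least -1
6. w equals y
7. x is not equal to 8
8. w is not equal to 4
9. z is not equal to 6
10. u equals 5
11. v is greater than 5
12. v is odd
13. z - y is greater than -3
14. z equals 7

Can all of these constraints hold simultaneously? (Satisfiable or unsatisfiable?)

Unsatisfiable

Constraint 14 fixes z = 7 and constraint 10 fixes u = 5. Constraints 2, 3, and 6 give z = w = y = u, so z = u. But 7 ≠ 5 — contradiction.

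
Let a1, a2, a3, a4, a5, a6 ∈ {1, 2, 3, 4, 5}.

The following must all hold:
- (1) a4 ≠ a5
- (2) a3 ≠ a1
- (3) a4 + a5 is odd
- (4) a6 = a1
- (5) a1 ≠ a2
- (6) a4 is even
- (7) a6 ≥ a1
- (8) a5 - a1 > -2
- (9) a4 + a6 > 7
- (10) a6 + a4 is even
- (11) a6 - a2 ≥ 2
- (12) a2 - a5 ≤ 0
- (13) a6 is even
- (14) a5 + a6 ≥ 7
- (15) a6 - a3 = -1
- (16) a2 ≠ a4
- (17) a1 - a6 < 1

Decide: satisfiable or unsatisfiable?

Setting (a1, a2, a3, a4, a5, a6) = (4, 1, 5, 4, 3, 4) satisfies everything: constraint 8: a5 - a1 = -1; constraint 9: a4 + a6 = 8; constraint 11: a6 - a2 = 3, and the others follow.

Satisfiable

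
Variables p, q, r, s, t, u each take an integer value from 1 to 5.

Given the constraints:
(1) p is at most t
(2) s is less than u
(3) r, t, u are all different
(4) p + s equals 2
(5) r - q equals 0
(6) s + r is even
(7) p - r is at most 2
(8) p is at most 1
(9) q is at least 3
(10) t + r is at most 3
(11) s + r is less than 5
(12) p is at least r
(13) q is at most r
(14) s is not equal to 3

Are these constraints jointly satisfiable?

From constraints 9 and 13: r ≥ q and q ≥ 3, so r ≥ 3. From constraints 8 and 12: r ≤ p and p ≤ 1, so r ≤ 1. But 1 < 3, so no value of r works.

Unsatisfiable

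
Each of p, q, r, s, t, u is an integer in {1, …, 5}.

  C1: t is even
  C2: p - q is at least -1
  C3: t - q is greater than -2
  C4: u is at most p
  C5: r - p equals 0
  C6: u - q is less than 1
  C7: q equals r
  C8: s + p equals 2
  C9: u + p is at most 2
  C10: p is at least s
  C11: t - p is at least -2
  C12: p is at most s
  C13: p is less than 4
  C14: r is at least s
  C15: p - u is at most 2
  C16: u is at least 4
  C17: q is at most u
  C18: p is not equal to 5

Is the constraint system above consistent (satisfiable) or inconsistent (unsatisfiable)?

From constraints 4 and 16: p ≥ u and u ≥ 4, so p ≥ 4. From constraint 13: p ≤ 3. But 3 < 4, so no value of p works.

Unsatisfiable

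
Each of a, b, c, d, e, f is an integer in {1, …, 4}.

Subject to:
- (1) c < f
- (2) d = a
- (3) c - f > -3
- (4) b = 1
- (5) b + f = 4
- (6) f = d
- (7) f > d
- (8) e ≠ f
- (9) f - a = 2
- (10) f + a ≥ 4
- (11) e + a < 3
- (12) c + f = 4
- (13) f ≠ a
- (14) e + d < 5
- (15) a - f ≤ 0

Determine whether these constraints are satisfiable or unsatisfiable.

Unsatisfiable

From constraints 2 and 6, f = d = a, so f = a. But constraint 13 says f ≠ a. Contradiction.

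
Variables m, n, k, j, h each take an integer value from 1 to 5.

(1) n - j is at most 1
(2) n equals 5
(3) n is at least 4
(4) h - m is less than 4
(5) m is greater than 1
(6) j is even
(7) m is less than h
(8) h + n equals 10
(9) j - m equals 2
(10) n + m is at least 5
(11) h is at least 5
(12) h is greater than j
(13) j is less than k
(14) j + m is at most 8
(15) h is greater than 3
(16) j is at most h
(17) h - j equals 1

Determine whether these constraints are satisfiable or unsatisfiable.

One satisfying assignment is m = 2, n = 5, k = 5, j = 4, h = 5.
For the less obvious constraints — constraint 1: n - j = 1; constraint 4: h - m = 3; constraint 8: h + n = 10 — and the others hold by inspection.

Satisfiable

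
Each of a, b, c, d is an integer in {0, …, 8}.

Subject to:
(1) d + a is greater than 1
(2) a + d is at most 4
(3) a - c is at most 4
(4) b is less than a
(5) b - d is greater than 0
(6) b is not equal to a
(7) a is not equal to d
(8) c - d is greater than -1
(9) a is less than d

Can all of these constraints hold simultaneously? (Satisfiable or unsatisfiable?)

Unsatisfiable

Constraints 4, 5, and 9 give b < a, a < d, d < b. Chaining: b < a < d < b, which forces b < b — impossible.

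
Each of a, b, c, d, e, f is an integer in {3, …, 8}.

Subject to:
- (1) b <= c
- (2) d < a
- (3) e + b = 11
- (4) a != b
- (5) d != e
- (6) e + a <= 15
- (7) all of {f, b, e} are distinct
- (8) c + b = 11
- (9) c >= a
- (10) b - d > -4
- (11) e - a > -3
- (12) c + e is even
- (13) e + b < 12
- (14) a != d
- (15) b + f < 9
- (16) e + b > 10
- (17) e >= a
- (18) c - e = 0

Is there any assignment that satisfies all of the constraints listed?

Satisfiable

Take a = 7, b = 4, c = 7, d = 6, e = 7, f = 3. Then constraint 3: e + b = 11; constraint 6: e + a = 14; constraint 8: c + b = 11, and every other listed constraint is also met.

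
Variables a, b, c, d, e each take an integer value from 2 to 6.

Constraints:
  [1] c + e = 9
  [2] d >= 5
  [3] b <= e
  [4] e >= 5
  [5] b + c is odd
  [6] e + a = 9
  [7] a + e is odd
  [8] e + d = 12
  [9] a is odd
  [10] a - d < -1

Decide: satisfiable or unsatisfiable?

Setting (a, b, c, d, e) = (3, 2, 3, 6, 6) satisfies everything: constraint 1: c + e = 9; constraint 6: e + a = 9, and the others follow.

Satisfiable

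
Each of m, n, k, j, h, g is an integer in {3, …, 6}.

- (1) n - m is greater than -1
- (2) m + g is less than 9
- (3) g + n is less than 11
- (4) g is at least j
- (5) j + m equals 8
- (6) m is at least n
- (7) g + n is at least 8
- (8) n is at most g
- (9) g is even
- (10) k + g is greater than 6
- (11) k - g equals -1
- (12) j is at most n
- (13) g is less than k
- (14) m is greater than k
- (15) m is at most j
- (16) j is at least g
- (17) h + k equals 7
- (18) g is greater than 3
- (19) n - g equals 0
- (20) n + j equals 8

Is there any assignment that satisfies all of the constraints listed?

Unsatisfiable

Constraints 8, 12, 13, 14, and 15 give j ≤ n, n ≤ g, g < k, k < m, m ≤ j. Chaining: j ≤ n ≤ g < k < m ≤ j, which forces j < j — impossible.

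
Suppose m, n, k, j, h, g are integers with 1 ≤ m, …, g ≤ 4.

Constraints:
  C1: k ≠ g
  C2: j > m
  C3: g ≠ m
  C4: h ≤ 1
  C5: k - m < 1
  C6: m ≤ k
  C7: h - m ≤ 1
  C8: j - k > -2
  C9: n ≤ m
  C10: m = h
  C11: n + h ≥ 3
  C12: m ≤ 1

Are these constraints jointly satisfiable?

From constraints 9 and 12: n ≤ m ≤ 1. From constraint 4: h ≤ 1. Hence n + h ≤ 2. But constraint 11 requires n + h ≥ 3, and 3 > 2. Contradiction.

Unsatisfiable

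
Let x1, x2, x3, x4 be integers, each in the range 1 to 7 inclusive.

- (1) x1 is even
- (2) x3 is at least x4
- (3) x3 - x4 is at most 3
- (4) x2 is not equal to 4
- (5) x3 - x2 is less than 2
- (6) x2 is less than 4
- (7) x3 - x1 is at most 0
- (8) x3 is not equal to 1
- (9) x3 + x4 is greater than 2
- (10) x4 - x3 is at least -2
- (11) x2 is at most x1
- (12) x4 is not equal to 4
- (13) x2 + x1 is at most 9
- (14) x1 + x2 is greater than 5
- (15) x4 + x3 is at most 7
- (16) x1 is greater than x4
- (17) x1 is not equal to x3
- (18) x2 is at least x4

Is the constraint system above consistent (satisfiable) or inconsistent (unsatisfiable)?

Satisfiable

Setting (x1, x2, x3, x4) = (4, 3, 2, 2) satisfies everything: constraint 3: x3 - x4 = 0; constraint 5: x3 - x2 = -1; constraint 7: x3 - x1 = -2, and the others follow.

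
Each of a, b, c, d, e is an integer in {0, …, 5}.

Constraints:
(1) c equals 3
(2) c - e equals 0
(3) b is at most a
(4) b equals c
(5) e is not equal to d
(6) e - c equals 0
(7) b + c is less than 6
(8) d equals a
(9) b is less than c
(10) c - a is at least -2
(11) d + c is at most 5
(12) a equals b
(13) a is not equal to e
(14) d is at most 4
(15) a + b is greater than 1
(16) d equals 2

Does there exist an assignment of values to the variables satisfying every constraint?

Unsatisfiable

Constraint 16 fixes d = 2 and constraint 1 fixes c = 3. Constraints 4, 8, and 12 give d = a = b = c, so d = c. But 2 ≠ 3 — contradiction.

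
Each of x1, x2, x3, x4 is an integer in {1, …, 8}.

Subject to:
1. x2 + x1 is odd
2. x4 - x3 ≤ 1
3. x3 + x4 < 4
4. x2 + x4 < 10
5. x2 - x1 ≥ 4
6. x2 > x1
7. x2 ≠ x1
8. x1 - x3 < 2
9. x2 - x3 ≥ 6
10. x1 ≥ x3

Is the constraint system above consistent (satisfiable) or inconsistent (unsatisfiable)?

Take x1 = 2, x2 = 7, x3 = 1, x4 = 2. Then constraint 2: x4 - x3 = 1; constraint 3: x3 + x4 = 3; constraint 4: x2 + x4 = 9, and every other listed constraint is also met.

Satisfiable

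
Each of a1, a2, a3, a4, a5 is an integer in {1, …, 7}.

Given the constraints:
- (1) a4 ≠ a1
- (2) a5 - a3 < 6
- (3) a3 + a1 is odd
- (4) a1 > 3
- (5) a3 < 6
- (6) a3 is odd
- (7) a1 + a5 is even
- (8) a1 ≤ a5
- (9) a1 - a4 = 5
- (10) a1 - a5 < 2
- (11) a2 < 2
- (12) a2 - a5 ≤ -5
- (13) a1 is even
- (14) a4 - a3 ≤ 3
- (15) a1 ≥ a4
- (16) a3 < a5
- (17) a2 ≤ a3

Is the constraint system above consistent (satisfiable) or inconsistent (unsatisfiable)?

Satisfiable

Try a1 = 6, a2 = 1, a3 = 1, a4 = 1, a5 = 6.
Check constraint 2: a5 - a3 = 5; constraint 9: a1 - a4 = 5; constraint 10: a1 - a5 = 0. The remaining constraints are straightforward to verify.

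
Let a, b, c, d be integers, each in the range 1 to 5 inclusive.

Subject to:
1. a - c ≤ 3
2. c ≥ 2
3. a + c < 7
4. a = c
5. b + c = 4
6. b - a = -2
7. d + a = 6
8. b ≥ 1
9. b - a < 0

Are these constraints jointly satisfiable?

Satisfiable

The assignment a = 3, b = 1, c = 3, d = 3 works:
  constraint 1 holds since a - c = 0.
  constraint 3 holds since a + c = 6.
  constraint 5 holds since b + c = 4.
The rest check out directly.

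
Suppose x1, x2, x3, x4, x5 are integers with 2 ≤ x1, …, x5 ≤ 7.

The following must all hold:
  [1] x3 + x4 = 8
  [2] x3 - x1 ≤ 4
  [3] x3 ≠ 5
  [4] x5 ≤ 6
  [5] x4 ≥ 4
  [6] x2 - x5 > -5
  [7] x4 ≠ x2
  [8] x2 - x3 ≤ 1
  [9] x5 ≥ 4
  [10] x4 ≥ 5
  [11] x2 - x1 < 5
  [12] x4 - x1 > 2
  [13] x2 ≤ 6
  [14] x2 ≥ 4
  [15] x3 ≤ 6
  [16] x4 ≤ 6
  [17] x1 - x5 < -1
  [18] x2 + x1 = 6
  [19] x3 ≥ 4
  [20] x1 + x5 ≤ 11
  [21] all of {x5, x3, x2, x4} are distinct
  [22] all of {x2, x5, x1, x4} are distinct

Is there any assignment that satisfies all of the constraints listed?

Constraints 4, 5, 9, 13, 14, 15, 16, and 19 confine each of x5, x3, x2, x4 to the 3 values {4, …, 6}.
Constraint 21 requires all 4 of them to be distinct, but only 3 values are available — impossible by the pigeonhole principle.

Unsatisfiable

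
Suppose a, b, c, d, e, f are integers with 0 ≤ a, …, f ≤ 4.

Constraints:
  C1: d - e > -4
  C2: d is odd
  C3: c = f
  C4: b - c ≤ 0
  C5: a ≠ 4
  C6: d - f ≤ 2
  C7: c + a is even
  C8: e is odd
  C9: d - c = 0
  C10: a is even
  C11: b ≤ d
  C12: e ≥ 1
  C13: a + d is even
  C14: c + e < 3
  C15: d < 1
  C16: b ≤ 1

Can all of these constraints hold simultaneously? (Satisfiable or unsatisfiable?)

Constraint 10 makes a even and constraint 2 makes d odd, so a + d must be odd. Constraint 13 says a + d is even — contradiction.

Unsatisfiable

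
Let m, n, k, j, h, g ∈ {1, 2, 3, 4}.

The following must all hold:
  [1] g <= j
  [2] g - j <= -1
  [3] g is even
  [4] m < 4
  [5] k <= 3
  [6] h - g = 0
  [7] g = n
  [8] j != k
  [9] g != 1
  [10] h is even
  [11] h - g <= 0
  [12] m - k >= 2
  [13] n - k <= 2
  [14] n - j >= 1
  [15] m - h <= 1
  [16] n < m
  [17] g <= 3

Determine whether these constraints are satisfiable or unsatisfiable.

Unsatisfiable

Constraints 2, 11, 12, 13, 14, and 15 give m − k ≥ 2, k − n ≥ -2, n − j ≥ 1, j − g ≥ 1, g − h ≥ 0, h − m ≥ -1.
Adding all 6 inequalities: the left sides telescope to 0, and the right sides sum to 2 + (-2) + 1 + 1 + 0 + (-1) = 1. So 0 ≥ 1, which is false.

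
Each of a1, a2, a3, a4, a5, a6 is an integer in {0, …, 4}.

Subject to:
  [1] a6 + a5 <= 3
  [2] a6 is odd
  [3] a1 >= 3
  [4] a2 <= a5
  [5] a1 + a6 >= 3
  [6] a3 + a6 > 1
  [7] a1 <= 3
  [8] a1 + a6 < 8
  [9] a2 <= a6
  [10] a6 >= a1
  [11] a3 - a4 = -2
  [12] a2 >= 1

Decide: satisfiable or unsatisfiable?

From constraints 3 and 10: a6 ≥ a1 ≥ 3. From constraints 4 and 12: a5 ≥ a2 ≥ 1. Hence a6 + a5 ≥ 4. But constraint 1 requires a6 + a5 ≤ 3, and 3 < 4. Contradiction.

Unsatisfiable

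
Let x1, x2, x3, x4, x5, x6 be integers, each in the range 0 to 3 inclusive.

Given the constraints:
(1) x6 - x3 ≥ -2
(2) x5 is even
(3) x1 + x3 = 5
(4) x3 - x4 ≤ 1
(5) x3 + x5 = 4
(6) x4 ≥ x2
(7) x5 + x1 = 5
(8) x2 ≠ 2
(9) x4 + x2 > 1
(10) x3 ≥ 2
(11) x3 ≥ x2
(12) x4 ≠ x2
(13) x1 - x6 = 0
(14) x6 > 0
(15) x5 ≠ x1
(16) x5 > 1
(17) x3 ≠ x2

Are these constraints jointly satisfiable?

Try x1 = 3, x2 = 1, x3 = 2, x4 = 2, x5 = 2, x6 = 3.
Check constraint 1: x6 - x3 = 1; constraint 3: x1 + x3 = 5; constraint 4: x3 - x4 = 0. The remaining constraints are straightforward to verify.

Satisfiable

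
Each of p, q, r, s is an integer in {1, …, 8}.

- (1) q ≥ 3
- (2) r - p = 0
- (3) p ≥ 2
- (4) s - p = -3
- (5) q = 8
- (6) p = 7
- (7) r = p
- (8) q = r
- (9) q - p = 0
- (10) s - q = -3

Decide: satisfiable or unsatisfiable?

Constraint 5 fixes q = 8 and constraint 6 fixes p = 7. Constraints 7 and 8 give q = r = p, so q = p. But 8 ≠ 7 — contradiction.

Unsatisfiable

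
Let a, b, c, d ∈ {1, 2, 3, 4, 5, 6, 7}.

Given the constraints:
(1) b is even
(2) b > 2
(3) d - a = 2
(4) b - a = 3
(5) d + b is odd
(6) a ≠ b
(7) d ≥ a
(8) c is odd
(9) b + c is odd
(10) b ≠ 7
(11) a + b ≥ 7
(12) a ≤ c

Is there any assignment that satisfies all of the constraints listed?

Satisfiable

Take a = 3, b = 6, c = 3, d = 5. Then constraint 3: d - a = 2; constraint 4: b - a = 3, and every other listed constraint is also met.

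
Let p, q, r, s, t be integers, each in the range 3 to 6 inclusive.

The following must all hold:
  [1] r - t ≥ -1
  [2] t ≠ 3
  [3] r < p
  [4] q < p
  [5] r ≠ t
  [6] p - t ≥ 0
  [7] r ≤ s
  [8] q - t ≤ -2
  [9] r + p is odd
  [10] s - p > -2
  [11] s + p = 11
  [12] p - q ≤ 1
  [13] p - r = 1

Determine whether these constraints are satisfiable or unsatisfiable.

Unsatisfiable

Constraints 6, 8, and 12 give p − t ≥ 0, t − q ≥ 2, q − p ≥ -1.
Adding all 3 inequalities: the left sides telescope to 0, and the right sides sum to 0 + 2 + (-1) = 1. So 0 ≥ 1, which is false.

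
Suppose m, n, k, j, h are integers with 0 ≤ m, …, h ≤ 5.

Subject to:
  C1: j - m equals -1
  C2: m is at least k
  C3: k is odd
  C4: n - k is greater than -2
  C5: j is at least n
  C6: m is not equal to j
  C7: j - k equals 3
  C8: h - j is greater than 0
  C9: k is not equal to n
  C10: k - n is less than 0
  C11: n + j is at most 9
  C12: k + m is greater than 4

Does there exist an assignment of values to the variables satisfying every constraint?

Take m = 5, n = 2, k = 1, j = 4, h = 5. Then constraint 1: j - m = -1; constraint 4: n - k = 1; constraint 7: j - k = 3, and every other listed constraint is also met.

Satisfiable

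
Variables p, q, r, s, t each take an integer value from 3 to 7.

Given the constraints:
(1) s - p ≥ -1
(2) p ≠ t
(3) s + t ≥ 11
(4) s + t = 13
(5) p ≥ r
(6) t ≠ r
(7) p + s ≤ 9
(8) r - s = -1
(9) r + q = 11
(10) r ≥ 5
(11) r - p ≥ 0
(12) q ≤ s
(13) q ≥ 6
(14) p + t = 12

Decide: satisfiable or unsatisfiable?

Unsatisfiable

From constraints 5 and 10: p ≥ r ≥ 5. From constraints 12 and 13: s ≥ q ≥ 6. Hence p + s ≥ 11. But constraint 7 requires p + s ≤ 9, and 9 < 11. Contradiction.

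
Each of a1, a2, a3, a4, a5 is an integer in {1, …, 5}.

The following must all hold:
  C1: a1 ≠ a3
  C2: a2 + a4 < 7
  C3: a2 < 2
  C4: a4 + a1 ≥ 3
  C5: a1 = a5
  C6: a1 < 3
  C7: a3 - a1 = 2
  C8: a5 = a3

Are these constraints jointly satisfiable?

From constraints 5 and 8, a1 = a5 = a3, so a1 = a3. But constraint 1 says a1 ≠ a3. Contradiction.

Unsatisfiable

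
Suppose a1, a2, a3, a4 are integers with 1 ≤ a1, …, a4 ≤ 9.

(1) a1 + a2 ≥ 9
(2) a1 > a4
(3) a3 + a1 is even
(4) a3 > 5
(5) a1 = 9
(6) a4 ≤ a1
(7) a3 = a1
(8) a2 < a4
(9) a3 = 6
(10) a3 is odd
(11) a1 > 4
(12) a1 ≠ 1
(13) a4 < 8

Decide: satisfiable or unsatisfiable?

Constraint 9 fixes a3 = 6 and constraint 5 fixes a1 = 9, but constraint 7 requires a3 = a1. Since 6 ≠ 9, contradiction.

Unsatisfiable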